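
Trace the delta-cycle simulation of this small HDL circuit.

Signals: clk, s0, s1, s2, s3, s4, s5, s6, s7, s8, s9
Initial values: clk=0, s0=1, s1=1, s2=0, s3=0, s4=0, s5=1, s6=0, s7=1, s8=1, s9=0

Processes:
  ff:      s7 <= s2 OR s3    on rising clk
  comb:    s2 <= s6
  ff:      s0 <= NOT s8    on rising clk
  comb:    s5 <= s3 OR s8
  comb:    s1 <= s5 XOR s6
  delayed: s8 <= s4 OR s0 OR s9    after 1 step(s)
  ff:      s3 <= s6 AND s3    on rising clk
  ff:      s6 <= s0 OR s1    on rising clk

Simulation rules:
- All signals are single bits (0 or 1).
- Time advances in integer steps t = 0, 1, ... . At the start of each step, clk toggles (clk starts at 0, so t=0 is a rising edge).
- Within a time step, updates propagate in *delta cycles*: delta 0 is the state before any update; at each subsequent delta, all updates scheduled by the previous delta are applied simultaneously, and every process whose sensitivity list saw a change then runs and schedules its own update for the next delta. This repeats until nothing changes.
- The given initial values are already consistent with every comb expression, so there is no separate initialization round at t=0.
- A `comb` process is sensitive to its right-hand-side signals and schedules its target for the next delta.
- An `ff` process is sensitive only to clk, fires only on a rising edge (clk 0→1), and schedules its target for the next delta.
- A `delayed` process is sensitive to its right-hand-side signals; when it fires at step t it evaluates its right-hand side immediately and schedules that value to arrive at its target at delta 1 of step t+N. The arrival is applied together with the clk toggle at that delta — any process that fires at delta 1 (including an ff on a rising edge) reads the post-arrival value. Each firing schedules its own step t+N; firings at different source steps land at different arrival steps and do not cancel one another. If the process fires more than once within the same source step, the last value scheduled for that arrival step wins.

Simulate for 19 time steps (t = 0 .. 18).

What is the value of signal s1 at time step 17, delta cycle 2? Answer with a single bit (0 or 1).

0

t0.Δ0 s3=0 s6=0 s5=1 s9=0 s4=0 s0=1 clk=0 s1=1 s8=1 s2=0 s7=1
t0.Δ1 s3=0 s6=0 s5=1 s9=0 s4=0 s0=1 clk=1 s1=1 s8=1 s2=0 s7=1
t0.Δ2 s3=0 s6=1 s5=1 s9=0 s4=0 s0=0 clk=1 s1=1 s8=1 s2=0 s7=0
t0.Δ3 s3=0 s6=1 s5=1 s9=0 s4=0 s0=0 clk=1 s1=0 s8=1 s2=1 s7=0
t1.Δ0 s3=0 s6=1 s5=1 s9=0 s4=0 s0=0 clk=1 s1=0 s8=1 s2=1 s7=0
t1.Δ1 s3=0 s6=1 s5=1 s9=0 s4=0 s0=0 clk=0 s1=0 s8=0 s2=1 s7=0
t1.Δ2 s3=0 s6=1 s5=0 s9=0 s4=0 s0=0 clk=0 s1=0 s8=0 s2=1 s7=0
t1.Δ3 s3=0 s6=1 s5=0 s9=0 s4=0 s0=0 clk=0 s1=1 s8=0 s2=1 s7=0
t2.Δ0 s3=0 s6=1 s5=0 s9=0 s4=0 s0=0 clk=0 s1=1 s8=0 s2=1 s7=0
t2.Δ1 s3=0 s6=1 s5=0 s9=0 s4=0 s0=0 clk=1 s1=1 s8=0 s2=1 s7=0
t2.Δ2 s3=0 s6=1 s5=0 s9=0 s4=0 s0=1 clk=1 s1=1 s8=0 s2=1 s7=1
t3.Δ0 s3=0 s6=1 s5=0 s9=0 s4=0 s0=1 clk=1 s1=1 s8=0 s2=1 s7=1
t3.Δ1 s3=0 s6=1 s5=0 s9=0 s4=0 s0=1 clk=0 s1=1 s8=1 s2=1 s7=1
t3.Δ2 s3=0 s6=1 s5=1 s9=0 s4=0 s0=1 clk=0 s1=1 s8=1 s2=1 s7=1
t3.Δ3 s3=0 s6=1 s5=1 s9=0 s4=0 s0=1 clk=0 s1=0 s8=1 s2=1 s7=1
t4.Δ0 s3=0 s6=1 s5=1 s9=0 s4=0 s0=1 clk=0 s1=0 s8=1 s2=1 s7=1
t4.Δ1 s3=0 s6=1 s5=1 s9=0 s4=0 s0=1 clk=1 s1=0 s8=1 s2=1 s7=1
t4.Δ2 s3=0 s6=1 s5=1 s9=0 s4=0 s0=0 clk=1 s1=0 s8=1 s2=1 s7=1
t5.Δ0 s3=0 s6=1 s5=1 s9=0 s4=0 s0=0 clk=1 s1=0 s8=1 s2=1 s7=1
t5.Δ1 s3=0 s6=1 s5=1 s9=0 s4=0 s0=0 clk=0 s1=0 s8=0 s2=1 s7=1
t5.Δ2 s3=0 s6=1 s5=0 s9=0 s4=0 s0=0 clk=0 s1=0 s8=0 s2=1 s7=1
t5.Δ3 s3=0 s6=1 s5=0 s9=0 s4=0 s0=0 clk=0 s1=1 s8=0 s2=1 s7=1
t6.Δ0 s3=0 s6=1 s5=0 s9=0 s4=0 s0=0 clk=0 s1=1 s8=0 s2=1 s7=1
t6.Δ1 s3=0 s6=1 s5=0 s9=0 s4=0 s0=0 clk=1 s1=1 s8=0 s2=1 s7=1
t6.Δ2 s3=0 s6=1 s5=0 s9=0 s4=0 s0=1 clk=1 s1=1 s8=0 s2=1 s7=1
t7.Δ0 s3=0 s6=1 s5=0 s9=0 s4=0 s0=1 clk=1 s1=1 s8=0 s2=1 s7=1
t7.Δ1 s3=0 s6=1 s5=0 s9=0 s4=0 s0=1 clk=0 s1=1 s8=1 s2=1 s7=1
t7.Δ2 s3=0 s6=1 s5=1 s9=0 s4=0 s0=1 clk=0 s1=1 s8=1 s2=1 s7=1
t7.Δ3 s3=0 s6=1 s5=1 s9=0 s4=0 s0=1 clk=0 s1=0 s8=1 s2=1 s7=1
t8.Δ0 s3=0 s6=1 s5=1 s9=0 s4=0 s0=1 clk=0 s1=0 s8=1 s2=1 s7=1
t8.Δ1 s3=0 s6=1 s5=1 s9=0 s4=0 s0=1 clk=1 s1=0 s8=1 s2=1 s7=1
t8.Δ2 s3=0 s6=1 s5=1 s9=0 s4=0 s0=0 clk=1 s1=0 s8=1 s2=1 s7=1
t9.Δ0 s3=0 s6=1 s5=1 s9=0 s4=0 s0=0 clk=1 s1=0 s8=1 s2=1 s7=1
t9.Δ1 s3=0 s6=1 s5=1 s9=0 s4=0 s0=0 clk=0 s1=0 s8=0 s2=1 s7=1
t9.Δ2 s3=0 s6=1 s5=0 s9=0 s4=0 s0=0 clk=0 s1=0 s8=0 s2=1 s7=1
t9.Δ3 s3=0 s6=1 s5=0 s9=0 s4=0 s0=0 clk=0 s1=1 s8=0 s2=1 s7=1
t10.Δ0 s3=0 s6=1 s5=0 s9=0 s4=0 s0=0 clk=0 s1=1 s8=0 s2=1 s7=1
t10.Δ1 s3=0 s6=1 s5=0 s9=0 s4=0 s0=0 clk=1 s1=1 s8=0 s2=1 s7=1
t10.Δ2 s3=0 s6=1 s5=0 s9=0 s4=0 s0=1 clk=1 s1=1 s8=0 s2=1 s7=1
t11.Δ0 s3=0 s6=1 s5=0 s9=0 s4=0 s0=1 clk=1 s1=1 s8=0 s2=1 s7=1
t11.Δ1 s3=0 s6=1 s5=0 s9=0 s4=0 s0=1 clk=0 s1=1 s8=1 s2=1 s7=1
t11.Δ2 s3=0 s6=1 s5=1 s9=0 s4=0 s0=1 clk=0 s1=1 s8=1 s2=1 s7=1
t11.Δ3 s3=0 s6=1 s5=1 s9=0 s4=0 s0=1 clk=0 s1=0 s8=1 s2=1 s7=1
t12.Δ0 s3=0 s6=1 s5=1 s9=0 s4=0 s0=1 clk=0 s1=0 s8=1 s2=1 s7=1
t12.Δ1 s3=0 s6=1 s5=1 s9=0 s4=0 s0=1 clk=1 s1=0 s8=1 s2=1 s7=1
t12.Δ2 s3=0 s6=1 s5=1 s9=0 s4=0 s0=0 clk=1 s1=0 s8=1 s2=1 s7=1
t13.Δ0 s3=0 s6=1 s5=1 s9=0 s4=0 s0=0 clk=1 s1=0 s8=1 s2=1 s7=1
t13.Δ1 s3=0 s6=1 s5=1 s9=0 s4=0 s0=0 clk=0 s1=0 s8=0 s2=1 s7=1
t13.Δ2 s3=0 s6=1 s5=0 s9=0 s4=0 s0=0 clk=0 s1=0 s8=0 s2=1 s7=1
t13.Δ3 s3=0 s6=1 s5=0 s9=0 s4=0 s0=0 clk=0 s1=1 s8=0 s2=1 s7=1
t14.Δ0 s3=0 s6=1 s5=0 s9=0 s4=0 s0=0 clk=0 s1=1 s8=0 s2=1 s7=1
t14.Δ1 s3=0 s6=1 s5=0 s9=0 s4=0 s0=0 clk=1 s1=1 s8=0 s2=1 s7=1
t14.Δ2 s3=0 s6=1 s5=0 s9=0 s4=0 s0=1 clk=1 s1=1 s8=0 s2=1 s7=1
t15.Δ0 s3=0 s6=1 s5=0 s9=0 s4=0 s0=1 clk=1 s1=1 s8=0 s2=1 s7=1
t15.Δ1 s3=0 s6=1 s5=0 s9=0 s4=0 s0=1 clk=0 s1=1 s8=1 s2=1 s7=1
t15.Δ2 s3=0 s6=1 s5=1 s9=0 s4=0 s0=1 clk=0 s1=1 s8=1 s2=1 s7=1
t15.Δ3 s3=0 s6=1 s5=1 s9=0 s4=0 s0=1 clk=0 s1=0 s8=1 s2=1 s7=1
t16.Δ0 s3=0 s6=1 s5=1 s9=0 s4=0 s0=1 clk=0 s1=0 s8=1 s2=1 s7=1
t16.Δ1 s3=0 s6=1 s5=1 s9=0 s4=0 s0=1 clk=1 s1=0 s8=1 s2=1 s7=1
t16.Δ2 s3=0 s6=1 s5=1 s9=0 s4=0 s0=0 clk=1 s1=0 s8=1 s2=1 s7=1
t17.Δ0 s3=0 s6=1 s5=1 s9=0 s4=0 s0=0 clk=1 s1=0 s8=1 s2=1 s7=1
t17.Δ1 s3=0 s6=1 s5=1 s9=0 s4=0 s0=0 clk=0 s1=0 s8=0 s2=1 s7=1
t17.Δ2 s3=0 s6=1 s5=0 s9=0 s4=0 s0=0 clk=0 s1=0 s8=0 s2=1 s7=1
t17.Δ3 s3=0 s6=1 s5=0 s9=0 s4=0 s0=0 clk=0 s1=1 s8=0 s2=1 s7=1
t18.Δ0 s3=0 s6=1 s5=0 s9=0 s4=0 s0=0 clk=0 s1=1 s8=0 s2=1 s7=1
t18.Δ1 s3=0 s6=1 s5=0 s9=0 s4=0 s0=0 clk=1 s1=1 s8=0 s2=1 s7=1
t18.Δ2 s3=0 s6=1 s5=0 s9=0 s4=0 s0=1 clk=1 s1=1 s8=0 s2=1 s7=1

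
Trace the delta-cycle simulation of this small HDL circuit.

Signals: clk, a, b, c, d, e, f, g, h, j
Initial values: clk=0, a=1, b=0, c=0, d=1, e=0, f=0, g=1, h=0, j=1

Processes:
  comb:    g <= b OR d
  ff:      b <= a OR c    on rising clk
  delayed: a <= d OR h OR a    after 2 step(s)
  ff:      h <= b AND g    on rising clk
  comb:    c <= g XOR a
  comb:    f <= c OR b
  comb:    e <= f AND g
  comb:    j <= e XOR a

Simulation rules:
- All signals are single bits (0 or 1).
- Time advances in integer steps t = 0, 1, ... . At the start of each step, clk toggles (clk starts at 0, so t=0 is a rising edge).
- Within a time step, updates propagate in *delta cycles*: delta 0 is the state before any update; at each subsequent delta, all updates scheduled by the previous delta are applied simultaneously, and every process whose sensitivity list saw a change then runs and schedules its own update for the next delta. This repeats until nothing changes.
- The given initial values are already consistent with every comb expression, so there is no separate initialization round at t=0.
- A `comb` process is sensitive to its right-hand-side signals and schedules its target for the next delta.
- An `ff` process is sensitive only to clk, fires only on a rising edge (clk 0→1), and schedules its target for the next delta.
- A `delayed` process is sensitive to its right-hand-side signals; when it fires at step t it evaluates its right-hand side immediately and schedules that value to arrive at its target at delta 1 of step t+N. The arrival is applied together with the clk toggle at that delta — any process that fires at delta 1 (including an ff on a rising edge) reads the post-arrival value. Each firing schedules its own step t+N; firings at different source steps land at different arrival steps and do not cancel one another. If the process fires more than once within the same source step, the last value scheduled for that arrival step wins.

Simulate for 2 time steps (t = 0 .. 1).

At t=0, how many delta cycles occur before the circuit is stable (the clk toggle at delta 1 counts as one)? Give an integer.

t=0 Δ0: b=0 j=1 f=0 clk=0 c=0 h=0 d=1 a=1 e=0 g=1
  Δ1: clk:0→1
  Δ2: b:0→1
  Δ3: f:0→1
  Δ4: e:0→1
  Δ5: j:1→0
  (5Δ to stable)
t=1 Δ0: b=1 j=0 f=1 clk=1 c=0 h=0 d=1 a=1 e=1 g=1
  Δ1: clk:1→0
  (1Δ to stable)

5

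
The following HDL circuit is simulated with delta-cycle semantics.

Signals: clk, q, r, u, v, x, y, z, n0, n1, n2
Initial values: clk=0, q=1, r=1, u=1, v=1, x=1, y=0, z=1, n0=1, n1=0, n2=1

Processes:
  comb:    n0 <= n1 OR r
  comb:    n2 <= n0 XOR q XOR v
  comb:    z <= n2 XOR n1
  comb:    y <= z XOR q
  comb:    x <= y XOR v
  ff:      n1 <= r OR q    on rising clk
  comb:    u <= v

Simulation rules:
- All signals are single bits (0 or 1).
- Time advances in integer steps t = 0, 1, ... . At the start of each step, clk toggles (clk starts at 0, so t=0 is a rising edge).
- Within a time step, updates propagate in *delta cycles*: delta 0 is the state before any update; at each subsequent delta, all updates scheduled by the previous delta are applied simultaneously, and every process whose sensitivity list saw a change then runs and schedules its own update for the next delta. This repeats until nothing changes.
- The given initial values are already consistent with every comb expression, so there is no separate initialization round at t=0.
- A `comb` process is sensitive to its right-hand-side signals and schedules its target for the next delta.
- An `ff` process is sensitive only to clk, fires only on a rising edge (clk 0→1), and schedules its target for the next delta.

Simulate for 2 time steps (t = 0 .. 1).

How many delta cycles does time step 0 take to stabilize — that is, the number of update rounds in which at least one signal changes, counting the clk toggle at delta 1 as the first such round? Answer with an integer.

[bits: z,y,q,clk,r,n0,x,n1,n2,u,v]
t=0: Δ0=10101110111 Δ1=10111110111 Δ2=10111111111 Δ3=00111111111 Δ4=01111111111 Δ5=01111101111 | 5Δ
t=1: Δ0=01111101111 Δ1=01101101111 | 1Δ

5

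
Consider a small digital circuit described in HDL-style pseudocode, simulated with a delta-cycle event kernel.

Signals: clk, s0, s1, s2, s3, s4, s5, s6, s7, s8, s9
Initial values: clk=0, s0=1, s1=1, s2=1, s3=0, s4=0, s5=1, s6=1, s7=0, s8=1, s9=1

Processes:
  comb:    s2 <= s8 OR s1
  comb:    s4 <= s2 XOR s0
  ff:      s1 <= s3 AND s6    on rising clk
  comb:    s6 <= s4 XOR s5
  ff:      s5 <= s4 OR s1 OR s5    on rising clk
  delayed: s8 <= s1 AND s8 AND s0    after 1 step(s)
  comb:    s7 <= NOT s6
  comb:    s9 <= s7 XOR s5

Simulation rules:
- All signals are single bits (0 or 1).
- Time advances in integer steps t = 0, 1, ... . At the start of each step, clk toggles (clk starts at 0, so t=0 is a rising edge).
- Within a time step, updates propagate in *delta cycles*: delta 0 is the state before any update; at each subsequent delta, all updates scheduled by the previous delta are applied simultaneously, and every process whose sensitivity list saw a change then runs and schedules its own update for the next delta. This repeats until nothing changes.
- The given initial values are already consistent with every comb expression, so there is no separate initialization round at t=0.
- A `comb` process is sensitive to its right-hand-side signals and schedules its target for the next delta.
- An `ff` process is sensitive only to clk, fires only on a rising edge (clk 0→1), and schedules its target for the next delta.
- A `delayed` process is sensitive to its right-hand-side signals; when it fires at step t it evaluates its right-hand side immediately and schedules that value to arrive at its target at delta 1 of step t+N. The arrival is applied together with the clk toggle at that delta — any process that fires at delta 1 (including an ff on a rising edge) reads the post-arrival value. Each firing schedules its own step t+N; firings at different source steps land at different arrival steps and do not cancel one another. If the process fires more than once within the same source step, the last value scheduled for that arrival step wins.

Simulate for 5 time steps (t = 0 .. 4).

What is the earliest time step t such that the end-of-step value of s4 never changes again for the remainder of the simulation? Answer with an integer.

[bits: s0,s5,s2,s1,s6,s4,s8,clk,s3,s9,s7]
t=0: Δ0=11111010010 Δ1=11111011010 Δ2=11101011010 | 2Δ
t=1: Δ0=11101011010 Δ1=11101000010 Δ2=11001000010 Δ3=11001100010 Δ4=11000100010 Δ5=11000100011 Δ6=11000100001 | 6Δ
t=2: Δ0=11000100001 Δ1=11000101001 | 1Δ
t=3: Δ0=11000101001 Δ1=11000100001 | 1Δ
t=4: Δ0=11000100001 Δ1=11000101001 | 1Δ

1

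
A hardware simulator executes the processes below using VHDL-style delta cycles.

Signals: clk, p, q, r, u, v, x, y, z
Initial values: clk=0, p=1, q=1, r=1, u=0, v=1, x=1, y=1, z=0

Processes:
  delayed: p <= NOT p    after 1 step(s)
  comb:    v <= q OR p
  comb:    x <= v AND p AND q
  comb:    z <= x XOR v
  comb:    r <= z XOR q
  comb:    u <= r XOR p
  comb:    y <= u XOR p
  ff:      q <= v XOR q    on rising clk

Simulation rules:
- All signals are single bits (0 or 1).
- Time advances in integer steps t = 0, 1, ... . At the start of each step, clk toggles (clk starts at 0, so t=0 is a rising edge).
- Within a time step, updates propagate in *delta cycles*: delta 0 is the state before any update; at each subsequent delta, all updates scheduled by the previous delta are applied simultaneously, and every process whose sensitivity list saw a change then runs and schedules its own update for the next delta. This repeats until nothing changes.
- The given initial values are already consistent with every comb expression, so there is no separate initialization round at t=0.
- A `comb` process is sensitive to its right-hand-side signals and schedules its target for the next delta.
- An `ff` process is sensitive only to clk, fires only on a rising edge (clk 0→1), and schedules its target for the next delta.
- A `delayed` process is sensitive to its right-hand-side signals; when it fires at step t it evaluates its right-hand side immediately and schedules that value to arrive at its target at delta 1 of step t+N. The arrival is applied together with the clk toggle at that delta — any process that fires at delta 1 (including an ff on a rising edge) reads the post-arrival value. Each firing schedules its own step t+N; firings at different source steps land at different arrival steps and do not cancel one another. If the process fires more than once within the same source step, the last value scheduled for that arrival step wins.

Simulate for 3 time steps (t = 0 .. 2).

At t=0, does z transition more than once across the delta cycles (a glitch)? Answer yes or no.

t0.Δ0 y=1 x=1 v=1 z=0 q=1 r=1 clk=0 u=0 p=1
t0.Δ1 y=1 x=1 v=1 z=0 q=1 r=1 clk=1 u=0 p=1
t0.Δ2 y=1 x=1 v=1 z=0 q=0 r=1 clk=1 u=0 p=1
t0.Δ3 y=1 x=0 v=1 z=0 q=0 r=0 clk=1 u=0 p=1
t0.Δ4 y=1 x=0 v=1 z=1 q=0 r=0 clk=1 u=1 p=1
t0.Δ5 y=0 x=0 v=1 z=1 q=0 r=1 clk=1 u=1 p=1
t0.Δ6 y=0 x=0 v=1 z=1 q=0 r=1 clk=1 u=0 p=1
t0.Δ7 y=1 x=0 v=1 z=1 q=0 r=1 clk=1 u=0 p=1
t1.Δ0 y=1 x=0 v=1 z=1 q=0 r=1 clk=1 u=0 p=1
t1.Δ1 y=1 x=0 v=1 z=1 q=0 r=1 clk=0 u=0 p=1
t2.Δ0 y=1 x=0 v=1 z=1 q=0 r=1 clk=0 u=0 p=1
t2.Δ1 y=1 x=0 v=1 z=1 q=0 r=1 clk=1 u=0 p=1
t2.Δ2 y=1 x=0 v=1 z=1 q=1 r=1 clk=1 u=0 p=1
t2.Δ3 y=1 x=1 v=1 z=1 q=1 r=0 clk=1 u=0 p=1
t2.Δ4 y=1 x=1 v=1 z=0 q=1 r=0 clk=1 u=1 p=1
t2.Δ5 y=0 x=1 v=1 z=0 q=1 r=1 clk=1 u=1 p=1
t2.Δ6 y=0 x=1 v=1 z=0 q=1 r=1 clk=1 u=0 p=1
t2.Δ7 y=1 x=1 v=1 z=0 q=1 r=1 clk=1 u=0 p=1

no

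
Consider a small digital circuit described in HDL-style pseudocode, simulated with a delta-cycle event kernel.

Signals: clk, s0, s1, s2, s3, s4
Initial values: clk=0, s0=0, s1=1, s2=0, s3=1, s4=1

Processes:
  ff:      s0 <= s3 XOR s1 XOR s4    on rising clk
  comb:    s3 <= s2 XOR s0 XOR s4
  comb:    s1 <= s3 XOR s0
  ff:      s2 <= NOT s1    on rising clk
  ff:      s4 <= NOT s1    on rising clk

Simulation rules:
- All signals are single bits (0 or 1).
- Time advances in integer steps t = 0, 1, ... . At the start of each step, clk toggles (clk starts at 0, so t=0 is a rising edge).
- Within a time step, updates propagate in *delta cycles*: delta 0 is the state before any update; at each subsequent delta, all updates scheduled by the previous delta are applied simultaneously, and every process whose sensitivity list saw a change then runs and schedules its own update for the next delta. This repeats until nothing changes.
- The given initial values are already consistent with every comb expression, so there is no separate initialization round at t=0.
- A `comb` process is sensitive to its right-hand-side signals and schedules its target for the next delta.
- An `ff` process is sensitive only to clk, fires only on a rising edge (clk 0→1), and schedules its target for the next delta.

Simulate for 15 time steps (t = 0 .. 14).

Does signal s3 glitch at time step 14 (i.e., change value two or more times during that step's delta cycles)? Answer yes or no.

no

t=0 Δ0: clk=0 s0=0 s4=1 s2=0 s3=1 s1=1
  Δ1: clk:0→1
  Δ2: s0:0→1, s4:1→0
  Δ3: s1:1→0
  (3Δ to stable)
t=1 Δ0: clk=1 s0=1 s4=0 s2=0 s3=1 s1=0
  Δ1: clk:1→0
  (1Δ to stable)
t=2 Δ0: clk=0 s0=1 s4=0 s2=0 s3=1 s1=0
  Δ1: clk:0→1
  Δ2: s4:0→1, s2:0→1
  (2Δ to stable)
t=3 Δ0: clk=1 s0=1 s4=1 s2=1 s3=1 s1=0
  Δ1: clk:1→0
  (1Δ to stable)
t=4 Δ0: clk=0 s0=1 s4=1 s2=1 s3=1 s1=0
  Δ1: clk:0→1
  Δ2: s0:1→0
  Δ3: s3:1→0, s1:0→1
  Δ4: s1:1→0
  (4Δ to stable)
t=5 Δ0: clk=1 s0=0 s4=1 s2=1 s3=0 s1=0
  Δ1: clk:1→0
  (1Δ to stable)
t=6 Δ0: clk=0 s0=0 s4=1 s2=1 s3=0 s1=0
  Δ1: clk:0→1
  Δ2: s0:0→1
  Δ3: s3:0→1, s1:0→1
  Δ4: s1:1→0
  (4Δ to stable)
t=7 Δ0: clk=1 s0=1 s4=1 s2=1 s3=1 s1=0
  Δ1: clk:1→0
  (1Δ to stable)
t=8 Δ0: clk=0 s0=1 s4=1 s2=1 s3=1 s1=0
  Δ1: clk:0→1
  Δ2: s0:1→0
  Δ3: s3:1→0, s1:0→1
  Δ4: s1:1→0
  (4Δ to stable)
t=9 Δ0: clk=1 s0=0 s4=1 s2=1 s3=0 s1=0
  Δ1: clk:1→0
  (1Δ to stable)
t=10 Δ0: clk=0 s0=0 s4=1 s2=1 s3=0 s1=0
  Δ1: clk:0→1
  Δ2: s0:0→1
  Δ3: s3:0→1, s1:0→1
  Δ4: s1:1→0
  (4Δ to stable)
t=11 Δ0: clk=1 s0=1 s4=1 s2=1 s3=1 s1=0
  Δ1: clk:1→0
  (1Δ to stable)
t=12 Δ0: clk=0 s0=1 s4=1 s2=1 s3=1 s1=0
  Δ1: clk:0→1
  Δ2: s0:1→0
  Δ3: s3:1→0, s1:0→1
  Δ4: s1:1→0
  (4Δ to stable)
t=13 Δ0: clk=1 s0=0 s4=1 s2=1 s3=0 s1=0
  Δ1: clk:1→0
  (1Δ to stable)
t=14 Δ0: clk=0 s0=0 s4=1 s2=1 s3=0 s1=0
  Δ1: clk:0→1
  Δ2: s0:0→1
  Δ3: s3:0→1, s1:0→1
  Δ4: s1:1→0
  (4Δ to stable)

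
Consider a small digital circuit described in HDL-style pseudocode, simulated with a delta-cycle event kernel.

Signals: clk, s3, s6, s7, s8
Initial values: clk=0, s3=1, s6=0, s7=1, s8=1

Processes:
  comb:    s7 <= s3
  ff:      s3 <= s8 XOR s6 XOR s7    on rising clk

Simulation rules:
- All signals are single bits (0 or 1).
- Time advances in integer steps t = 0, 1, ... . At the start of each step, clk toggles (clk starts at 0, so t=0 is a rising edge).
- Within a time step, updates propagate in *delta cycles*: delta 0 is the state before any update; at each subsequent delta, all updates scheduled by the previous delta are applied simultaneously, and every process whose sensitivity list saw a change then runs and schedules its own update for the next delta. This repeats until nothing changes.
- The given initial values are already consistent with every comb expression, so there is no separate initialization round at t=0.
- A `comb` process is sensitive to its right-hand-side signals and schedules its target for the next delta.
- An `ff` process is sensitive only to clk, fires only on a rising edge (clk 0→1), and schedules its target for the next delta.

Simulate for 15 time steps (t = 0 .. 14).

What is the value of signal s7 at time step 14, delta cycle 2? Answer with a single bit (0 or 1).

[bits: s6,clk,s8,s3,s7]
t=0: Δ0=00111 Δ1=01111 Δ2=01101 Δ3=01100 | 3Δ
t=1: Δ0=01100 Δ1=00100 | 1Δ
t=2: Δ0=00100 Δ1=01100 Δ2=01110 Δ3=01111 | 3Δ
t=3: Δ0=01111 Δ1=00111 | 1Δ
t=4: Δ0=00111 Δ1=01111 Δ2=01101 Δ3=01100 | 3Δ
t=5: Δ0=01100 Δ1=00100 | 1Δ
t=6: Δ0=00100 Δ1=01100 Δ2=01110 Δ3=01111 | 3Δ
t=7: Δ0=01111 Δ1=00111 | 1Δ
t=8: Δ0=00111 Δ1=01111 Δ2=01101 Δ3=01100 | 3Δ
t=9: Δ0=01100 Δ1=00100 | 1Δ
t=10: Δ0=00100 Δ1=01100 Δ2=01110 Δ3=01111 | 3Δ
t=11: Δ0=01111 Δ1=00111 | 1Δ
t=12: Δ0=00111 Δ1=01111 Δ2=01101 Δ3=01100 | 3Δ
t=13: Δ0=01100 Δ1=00100 | 1Δ
t=14: Δ0=00100 Δ1=01100 Δ2=01110 Δ3=01111 | 3Δ

0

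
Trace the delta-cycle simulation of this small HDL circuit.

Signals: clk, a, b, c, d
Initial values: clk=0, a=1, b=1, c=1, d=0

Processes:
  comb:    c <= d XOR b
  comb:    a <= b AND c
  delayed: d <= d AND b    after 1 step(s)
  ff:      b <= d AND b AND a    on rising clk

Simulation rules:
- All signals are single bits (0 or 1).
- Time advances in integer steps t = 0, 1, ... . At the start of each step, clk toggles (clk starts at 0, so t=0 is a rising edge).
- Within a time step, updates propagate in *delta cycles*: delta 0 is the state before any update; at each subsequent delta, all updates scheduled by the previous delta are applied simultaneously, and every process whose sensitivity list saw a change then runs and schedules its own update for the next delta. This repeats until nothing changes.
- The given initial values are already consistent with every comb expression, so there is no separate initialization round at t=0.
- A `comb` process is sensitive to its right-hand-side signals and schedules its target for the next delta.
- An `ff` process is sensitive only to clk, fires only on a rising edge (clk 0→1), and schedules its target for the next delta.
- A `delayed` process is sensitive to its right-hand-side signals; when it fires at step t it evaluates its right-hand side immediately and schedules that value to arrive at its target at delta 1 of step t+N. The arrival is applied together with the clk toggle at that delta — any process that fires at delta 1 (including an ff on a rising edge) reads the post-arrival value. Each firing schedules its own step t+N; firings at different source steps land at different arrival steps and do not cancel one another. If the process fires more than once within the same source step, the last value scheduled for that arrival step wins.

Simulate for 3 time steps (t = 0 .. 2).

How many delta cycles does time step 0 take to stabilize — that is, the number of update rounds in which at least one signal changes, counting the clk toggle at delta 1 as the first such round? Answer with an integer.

t=0 Δ0: clk=0 b=1 c=1 d=0 a=1
  Δ1: clk:0→1
  Δ2: b:1→0
  Δ3: c:1→0, a:1→0
  (3Δ to stable)
t=1 Δ0: clk=1 b=0 c=0 d=0 a=0
  Δ1: clk:1→0
  (1Δ to stable)
t=2 Δ0: clk=0 b=0 c=0 d=0 a=0
  Δ1: clk:0→1
  (1Δ to stable)

3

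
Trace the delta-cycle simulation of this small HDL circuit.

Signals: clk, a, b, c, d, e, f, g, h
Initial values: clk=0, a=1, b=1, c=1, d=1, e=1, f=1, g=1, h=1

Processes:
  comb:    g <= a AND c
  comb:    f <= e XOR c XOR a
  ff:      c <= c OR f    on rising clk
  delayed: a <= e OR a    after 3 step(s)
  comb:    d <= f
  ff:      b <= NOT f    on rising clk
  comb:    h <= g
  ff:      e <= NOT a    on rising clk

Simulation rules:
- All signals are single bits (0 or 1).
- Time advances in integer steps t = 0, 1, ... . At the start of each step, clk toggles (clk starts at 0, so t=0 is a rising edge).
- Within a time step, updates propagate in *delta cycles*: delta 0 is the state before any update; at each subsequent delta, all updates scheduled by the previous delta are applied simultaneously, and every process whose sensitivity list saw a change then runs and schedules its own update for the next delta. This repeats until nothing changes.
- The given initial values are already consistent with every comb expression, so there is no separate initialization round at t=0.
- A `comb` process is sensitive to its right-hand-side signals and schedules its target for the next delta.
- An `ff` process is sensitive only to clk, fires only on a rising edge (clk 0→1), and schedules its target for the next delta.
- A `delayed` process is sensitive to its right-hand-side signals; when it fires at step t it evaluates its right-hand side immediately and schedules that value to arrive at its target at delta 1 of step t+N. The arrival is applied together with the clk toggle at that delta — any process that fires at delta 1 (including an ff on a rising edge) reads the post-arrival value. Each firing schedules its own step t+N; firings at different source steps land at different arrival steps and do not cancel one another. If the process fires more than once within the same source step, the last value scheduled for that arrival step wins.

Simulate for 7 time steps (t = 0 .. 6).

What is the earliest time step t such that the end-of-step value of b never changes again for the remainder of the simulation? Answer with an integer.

2

[bits: h,e,g,d,f,clk,c,b,a]
t=0: Δ0=111110111 Δ1=111111111 Δ2=101111101 Δ3=101101101 Δ4=101001101 | 4Δ
t=1: Δ0=101001101 Δ1=101000101 | 1Δ
t=2: Δ0=101000101 Δ1=101001101 Δ2=101001111 | 2Δ
t=3: Δ0=101001111 Δ1=101000111 | 1Δ
t=4: Δ0=101000111 Δ1=101001111 | 1Δ
t=5: Δ0=101001111 Δ1=101000111 | 1Δ
t=6: Δ0=101000111 Δ1=101001111 | 1Δ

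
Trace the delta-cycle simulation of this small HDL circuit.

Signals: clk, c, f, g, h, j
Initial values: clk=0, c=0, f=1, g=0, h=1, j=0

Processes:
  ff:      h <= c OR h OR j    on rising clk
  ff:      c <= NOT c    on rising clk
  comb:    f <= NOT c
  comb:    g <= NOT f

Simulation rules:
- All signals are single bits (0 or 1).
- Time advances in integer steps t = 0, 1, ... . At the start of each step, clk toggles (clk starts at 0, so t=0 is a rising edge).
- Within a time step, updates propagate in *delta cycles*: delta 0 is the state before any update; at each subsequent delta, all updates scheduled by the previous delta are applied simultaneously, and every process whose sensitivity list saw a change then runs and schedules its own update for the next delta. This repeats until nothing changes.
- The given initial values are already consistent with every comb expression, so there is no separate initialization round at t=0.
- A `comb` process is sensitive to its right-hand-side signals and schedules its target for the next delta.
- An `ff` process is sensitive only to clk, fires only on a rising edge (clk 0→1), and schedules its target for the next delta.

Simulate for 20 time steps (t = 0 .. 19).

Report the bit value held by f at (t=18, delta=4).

[bits: clk,f,g,j,c,h]
t=0: Δ0=010001 Δ1=110001 Δ2=110011 Δ3=100011 Δ4=101011 | 4Δ
t=1: Δ0=101011 Δ1=001011 | 1Δ
t=2: Δ0=001011 Δ1=101011 Δ2=101001 Δ3=111001 Δ4=110001 | 4Δ
t=3: Δ0=110001 Δ1=010001 | 1Δ
t=4: Δ0=010001 Δ1=110001 Δ2=110011 Δ3=100011 Δ4=101011 | 4Δ
t=5: Δ0=101011 Δ1=001011 | 1Δ
t=6: Δ0=001011 Δ1=101011 Δ2=101001 Δ3=111001 Δ4=110001 | 4Δ
t=7: Δ0=110001 Δ1=010001 | 1Δ
t=8: Δ0=010001 Δ1=110001 Δ2=110011 Δ3=100011 Δ4=101011 | 4Δ
t=9: Δ0=101011 Δ1=001011 | 1Δ
t=10: Δ0=001011 Δ1=101011 Δ2=101001 Δ3=111001 Δ4=110001 | 4Δ
t=11: Δ0=110001 Δ1=010001 | 1Δ
t=12: Δ0=010001 Δ1=110001 Δ2=110011 Δ3=100011 Δ4=101011 | 4Δ
t=13: Δ0=101011 Δ1=001011 | 1Δ
t=14: Δ0=001011 Δ1=101011 Δ2=101001 Δ3=111001 Δ4=110001 | 4Δ
t=15: Δ0=110001 Δ1=010001 | 1Δ
t=16: Δ0=010001 Δ1=110001 Δ2=110011 Δ3=100011 Δ4=101011 | 4Δ
t=17: Δ0=101011 Δ1=001011 | 1Δ
t=18: Δ0=001011 Δ1=101011 Δ2=101001 Δ3=111001 Δ4=110001 | 4Δ
t=19: Δ0=110001 Δ1=010001 | 1Δ

1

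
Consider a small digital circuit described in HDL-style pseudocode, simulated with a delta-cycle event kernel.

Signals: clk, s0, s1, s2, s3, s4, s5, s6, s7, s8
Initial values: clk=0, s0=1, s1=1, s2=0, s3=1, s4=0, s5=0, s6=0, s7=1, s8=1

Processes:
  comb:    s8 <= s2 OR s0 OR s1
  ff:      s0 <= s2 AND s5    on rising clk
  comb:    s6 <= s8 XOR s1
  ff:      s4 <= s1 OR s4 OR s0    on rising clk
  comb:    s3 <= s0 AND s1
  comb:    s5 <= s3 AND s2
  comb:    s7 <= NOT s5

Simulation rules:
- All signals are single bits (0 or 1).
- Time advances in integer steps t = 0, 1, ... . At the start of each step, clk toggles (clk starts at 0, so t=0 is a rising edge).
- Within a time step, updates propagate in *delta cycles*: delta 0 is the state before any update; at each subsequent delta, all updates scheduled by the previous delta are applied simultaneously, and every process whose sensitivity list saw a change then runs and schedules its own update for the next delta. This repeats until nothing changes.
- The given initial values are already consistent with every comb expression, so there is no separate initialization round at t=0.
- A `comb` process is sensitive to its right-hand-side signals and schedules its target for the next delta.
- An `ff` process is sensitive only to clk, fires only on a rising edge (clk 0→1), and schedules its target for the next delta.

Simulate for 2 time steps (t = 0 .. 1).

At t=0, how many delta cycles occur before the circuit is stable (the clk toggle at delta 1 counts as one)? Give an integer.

3

t=0 Δ0: s4=0 s2=0 s1=1 clk=0 s8=1 s5=0 s3=1 s6=0 s7=1 s0=1
  Δ1: clk:0→1
  Δ2: s4:0→1, s0:1→0
  Δ3: s3:1→0
  (3Δ to stable)
t=1 Δ0: s4=1 s2=0 s1=1 clk=1 s8=1 s5=0 s3=0 s6=0 s7=1 s0=0
  Δ1: clk:1→0
  (1Δ to stable)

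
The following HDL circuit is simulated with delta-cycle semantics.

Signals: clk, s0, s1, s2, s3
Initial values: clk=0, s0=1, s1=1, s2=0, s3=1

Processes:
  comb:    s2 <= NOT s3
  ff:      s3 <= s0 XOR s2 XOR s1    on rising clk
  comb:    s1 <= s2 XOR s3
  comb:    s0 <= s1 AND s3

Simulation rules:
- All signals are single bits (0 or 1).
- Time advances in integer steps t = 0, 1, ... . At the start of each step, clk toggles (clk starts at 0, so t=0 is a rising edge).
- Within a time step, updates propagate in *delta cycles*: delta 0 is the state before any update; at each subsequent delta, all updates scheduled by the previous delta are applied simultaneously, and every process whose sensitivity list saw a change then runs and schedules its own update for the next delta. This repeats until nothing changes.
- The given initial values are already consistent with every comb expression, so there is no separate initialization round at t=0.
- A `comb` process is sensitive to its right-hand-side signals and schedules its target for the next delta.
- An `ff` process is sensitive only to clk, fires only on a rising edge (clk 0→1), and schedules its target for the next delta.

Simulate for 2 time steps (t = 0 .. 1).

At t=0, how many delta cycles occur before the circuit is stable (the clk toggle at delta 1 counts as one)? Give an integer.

[bits: s2,s0,clk,s1,s3]
t=0: Δ0=01011 Δ1=01111 Δ2=01110 Δ3=10100 Δ4=10110 | 4Δ
t=1: Δ0=10110 Δ1=10010 | 1Δ

4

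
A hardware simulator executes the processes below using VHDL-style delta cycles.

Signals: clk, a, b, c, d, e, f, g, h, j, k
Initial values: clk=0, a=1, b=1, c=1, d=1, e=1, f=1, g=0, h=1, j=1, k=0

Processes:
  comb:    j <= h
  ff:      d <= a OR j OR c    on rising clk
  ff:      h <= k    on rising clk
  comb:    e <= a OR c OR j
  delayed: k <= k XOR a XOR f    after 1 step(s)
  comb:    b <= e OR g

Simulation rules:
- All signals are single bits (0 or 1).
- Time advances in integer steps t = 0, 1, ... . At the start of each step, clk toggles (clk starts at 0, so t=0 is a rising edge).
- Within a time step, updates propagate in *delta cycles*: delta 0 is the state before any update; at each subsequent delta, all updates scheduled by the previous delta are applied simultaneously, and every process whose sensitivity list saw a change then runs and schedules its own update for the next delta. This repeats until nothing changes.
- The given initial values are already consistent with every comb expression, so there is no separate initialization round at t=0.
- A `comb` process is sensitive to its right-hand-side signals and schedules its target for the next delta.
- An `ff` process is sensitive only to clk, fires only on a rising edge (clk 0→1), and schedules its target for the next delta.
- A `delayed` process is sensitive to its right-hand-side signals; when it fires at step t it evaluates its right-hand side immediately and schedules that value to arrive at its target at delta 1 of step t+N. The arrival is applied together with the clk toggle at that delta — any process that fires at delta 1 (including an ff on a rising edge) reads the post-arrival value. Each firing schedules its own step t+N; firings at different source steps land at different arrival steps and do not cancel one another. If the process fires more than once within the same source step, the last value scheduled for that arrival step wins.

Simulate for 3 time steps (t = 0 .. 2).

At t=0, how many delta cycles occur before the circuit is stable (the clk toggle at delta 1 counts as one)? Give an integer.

[bits: clk,g,d,e,c,k,b,a,f,h,j]
t=0: Δ0=00111011111 Δ1=10111011111 Δ2=10111011101 Δ3=10111011100 | 3Δ
t=1: Δ0=10111011100 Δ1=00111011100 | 1Δ
t=2: Δ0=00111011100 Δ1=10111011100 | 1Δ

3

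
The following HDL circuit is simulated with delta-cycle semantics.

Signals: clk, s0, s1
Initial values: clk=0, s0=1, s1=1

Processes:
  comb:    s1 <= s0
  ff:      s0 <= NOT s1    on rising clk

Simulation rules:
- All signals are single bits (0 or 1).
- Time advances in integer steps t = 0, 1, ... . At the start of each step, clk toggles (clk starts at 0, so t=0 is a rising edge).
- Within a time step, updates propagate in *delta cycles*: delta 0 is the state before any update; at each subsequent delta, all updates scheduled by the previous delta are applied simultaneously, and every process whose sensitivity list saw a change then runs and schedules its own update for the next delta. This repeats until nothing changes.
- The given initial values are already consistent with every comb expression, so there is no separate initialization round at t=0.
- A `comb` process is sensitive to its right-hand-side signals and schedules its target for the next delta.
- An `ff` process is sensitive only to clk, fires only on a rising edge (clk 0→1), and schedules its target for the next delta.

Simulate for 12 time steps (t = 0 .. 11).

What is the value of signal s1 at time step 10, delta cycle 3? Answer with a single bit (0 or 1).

1

[bits: s1,s0,clk]
t=0: Δ0=110 Δ1=111 Δ2=101 Δ3=001 | 3Δ
t=1: Δ0=001 Δ1=000 | 1Δ
t=2: Δ0=000 Δ1=001 Δ2=011 Δ3=111 | 3Δ
t=3: Δ0=111 Δ1=110 | 1Δ
t=4: Δ0=110 Δ1=111 Δ2=101 Δ3=001 | 3Δ
t=5: Δ0=001 Δ1=000 | 1Δ
t=6: Δ0=000 Δ1=001 Δ2=011 Δ3=111 | 3Δ
t=7: Δ0=111 Δ1=110 | 1Δ
t=8: Δ0=110 Δ1=111 Δ2=101 Δ3=001 | 3Δ
t=9: Δ0=001 Δ1=000 | 1Δ
t=10: Δ0=000 Δ1=001 Δ2=011 Δ3=111 | 3Δ
t=11: Δ0=111 Δ1=110 | 1Δ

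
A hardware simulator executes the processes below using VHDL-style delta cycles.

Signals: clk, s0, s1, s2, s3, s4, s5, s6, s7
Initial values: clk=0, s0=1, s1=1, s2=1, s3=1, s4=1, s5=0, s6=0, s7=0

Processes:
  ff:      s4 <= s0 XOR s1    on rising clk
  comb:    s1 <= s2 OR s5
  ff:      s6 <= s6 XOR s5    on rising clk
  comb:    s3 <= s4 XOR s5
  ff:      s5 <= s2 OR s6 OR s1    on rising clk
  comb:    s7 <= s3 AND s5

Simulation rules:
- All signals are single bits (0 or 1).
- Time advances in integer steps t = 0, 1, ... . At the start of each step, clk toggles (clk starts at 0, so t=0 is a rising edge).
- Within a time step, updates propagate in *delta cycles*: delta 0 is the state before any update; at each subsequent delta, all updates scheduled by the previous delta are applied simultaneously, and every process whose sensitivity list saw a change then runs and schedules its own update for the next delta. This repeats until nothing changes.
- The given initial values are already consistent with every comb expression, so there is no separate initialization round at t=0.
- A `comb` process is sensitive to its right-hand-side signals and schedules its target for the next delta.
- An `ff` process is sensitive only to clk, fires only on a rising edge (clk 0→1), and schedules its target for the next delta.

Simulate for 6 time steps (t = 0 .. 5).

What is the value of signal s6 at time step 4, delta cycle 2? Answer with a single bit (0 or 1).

[bits: s5,s2,s3,s7,s6,clk,s1,s0,s4]
t=0: Δ0=011000111 Δ1=011001111 Δ2=111001110 Δ3=111101110 | 3Δ
t=1: Δ0=111101110 Δ1=111100110 | 1Δ
t=2: Δ0=111100110 Δ1=111101110 Δ2=111111110 | 2Δ
t=3: Δ0=111111110 Δ1=111110110 | 1Δ
t=4: Δ0=111110110 Δ1=111111110 Δ2=111101110 | 2Δ
t=5: Δ0=111101110 Δ1=111100110 | 1Δ

0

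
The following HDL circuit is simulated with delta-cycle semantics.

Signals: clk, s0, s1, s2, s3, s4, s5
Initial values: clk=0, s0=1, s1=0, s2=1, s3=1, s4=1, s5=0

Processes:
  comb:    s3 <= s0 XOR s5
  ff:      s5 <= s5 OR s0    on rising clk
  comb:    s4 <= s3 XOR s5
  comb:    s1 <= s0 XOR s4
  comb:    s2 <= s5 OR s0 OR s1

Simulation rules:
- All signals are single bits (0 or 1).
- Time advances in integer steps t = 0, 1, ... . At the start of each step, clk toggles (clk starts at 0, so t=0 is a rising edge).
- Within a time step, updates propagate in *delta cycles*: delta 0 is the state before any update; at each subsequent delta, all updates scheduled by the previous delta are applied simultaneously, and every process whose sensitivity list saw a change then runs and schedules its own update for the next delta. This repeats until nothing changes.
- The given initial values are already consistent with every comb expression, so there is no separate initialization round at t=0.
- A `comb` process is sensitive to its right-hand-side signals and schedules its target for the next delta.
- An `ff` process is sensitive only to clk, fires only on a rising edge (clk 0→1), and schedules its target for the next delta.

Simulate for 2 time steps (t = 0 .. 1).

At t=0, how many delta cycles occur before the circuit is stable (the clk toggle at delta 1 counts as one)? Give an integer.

5

[bits: s2,s5,s0,clk,s4,s1,s3]
t=0: Δ0=1010101 Δ1=1011101 Δ2=1111101 Δ3=1111000 Δ4=1111110 Δ5=1111100 | 5Δ
t=1: Δ0=1111100 Δ1=1110100 | 1Δ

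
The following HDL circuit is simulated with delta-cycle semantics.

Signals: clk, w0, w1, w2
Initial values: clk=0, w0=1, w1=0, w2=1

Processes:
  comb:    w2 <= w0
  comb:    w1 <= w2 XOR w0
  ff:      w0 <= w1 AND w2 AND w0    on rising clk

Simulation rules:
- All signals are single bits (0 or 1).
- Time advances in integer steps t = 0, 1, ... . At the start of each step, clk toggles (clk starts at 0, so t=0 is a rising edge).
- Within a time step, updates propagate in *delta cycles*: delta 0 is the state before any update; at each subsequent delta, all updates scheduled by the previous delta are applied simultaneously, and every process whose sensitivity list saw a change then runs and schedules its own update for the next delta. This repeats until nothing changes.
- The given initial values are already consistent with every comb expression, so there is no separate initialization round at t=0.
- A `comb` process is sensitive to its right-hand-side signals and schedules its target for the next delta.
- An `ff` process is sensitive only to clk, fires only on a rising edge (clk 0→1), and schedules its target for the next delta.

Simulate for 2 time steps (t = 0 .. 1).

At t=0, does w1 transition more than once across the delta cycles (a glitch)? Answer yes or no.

yes

t=0 Δ0: clk=0 w1=0 w0=1 w2=1
  Δ1: clk:0→1
  Δ2: w0:1→0
  Δ3: w1:0→1, w2:1→0
  Δ4: w1:1→0
  (4Δ to stable)
t=1 Δ0: clk=1 w1=0 w0=0 w2=0
  Δ1: clk:1→0
  (1Δ to stable)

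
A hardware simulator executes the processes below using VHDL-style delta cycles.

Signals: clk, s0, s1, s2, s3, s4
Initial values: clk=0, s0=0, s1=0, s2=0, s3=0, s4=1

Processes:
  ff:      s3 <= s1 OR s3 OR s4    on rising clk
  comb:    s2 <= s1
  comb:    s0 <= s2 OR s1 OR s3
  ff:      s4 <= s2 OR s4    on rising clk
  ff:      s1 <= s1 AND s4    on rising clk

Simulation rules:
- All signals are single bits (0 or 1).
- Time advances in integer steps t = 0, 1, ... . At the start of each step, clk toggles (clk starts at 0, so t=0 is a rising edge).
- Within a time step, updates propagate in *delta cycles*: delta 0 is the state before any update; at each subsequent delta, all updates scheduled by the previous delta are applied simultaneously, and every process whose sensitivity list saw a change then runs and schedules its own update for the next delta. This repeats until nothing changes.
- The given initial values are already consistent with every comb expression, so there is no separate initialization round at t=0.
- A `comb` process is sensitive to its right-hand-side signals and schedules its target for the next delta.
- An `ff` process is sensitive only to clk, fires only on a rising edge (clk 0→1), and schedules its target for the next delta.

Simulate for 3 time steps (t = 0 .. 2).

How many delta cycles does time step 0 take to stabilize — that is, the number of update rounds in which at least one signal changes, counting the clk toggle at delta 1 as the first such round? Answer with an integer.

3

t0.Δ0 s4=1 clk=0 s3=0 s0=0 s2=0 s1=0
t0.Δ1 s4=1 clk=1 s3=0 s0=0 s2=0 s1=0
t0.Δ2 s4=1 clk=1 s3=1 s0=0 s2=0 s1=0
t0.Δ3 s4=1 clk=1 s3=1 s0=1 s2=0 s1=0
t1.Δ0 s4=1 clk=1 s3=1 s0=1 s2=0 s1=0
t1.Δ1 s4=1 clk=0 s3=1 s0=1 s2=0 s1=0
t2.Δ0 s4=1 clk=0 s3=1 s0=1 s2=0 s1=0
t2.Δ1 s4=1 clk=1 s3=1 s0=1 s2=0 s1=0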